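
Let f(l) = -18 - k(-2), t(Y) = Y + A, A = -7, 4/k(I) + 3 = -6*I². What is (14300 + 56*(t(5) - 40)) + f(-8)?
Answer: 322114/27 ≈ 11930.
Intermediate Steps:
k(I) = 4/(-3 - 6*I²)
t(Y) = -7 + Y (t(Y) = Y - 7 = -7 + Y)
f(l) = -482/27 (f(l) = -18 - (-4)/(3 + 6*(-2)²) = -18 - (-4)/(3 + 6*4) = -18 - (-4)/(3 + 24) = -18 - (-4)/27 = -18 - 1*(-4/27) = -18 + 4/27 = -482/27)
(14300 + 56*(t(5) - 40)) + f(-8) = (14300 + 56*((-7 + 5) - 40)) - 482/27 = (14300 + 56*(-2 - 40)) - 482/27 = (14300 + 56*(-42)) - 482/27 = (14300 - 2352) - 482/27 = 11948 - 482/27 = 322114/27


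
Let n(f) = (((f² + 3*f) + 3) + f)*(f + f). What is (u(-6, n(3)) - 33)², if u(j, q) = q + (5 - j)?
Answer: 14884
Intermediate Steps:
n(f) = 2*f*(3 + f² + 4*f) (n(f) = ((3 + f² + 3*f) + f)*(2*f) = (3 + f² + 4*f)*(2*f) = 2*f*(3 + f² + 4*f))
u(j, q) = 5 + q - j
(u(-6, n(3)) - 33)² = ((5 + 2*3*(3 + 3² + 4*3) - 1*(-6)) - 33)² = ((5 + 2*3*(3 + 9 + 12) + 6) - 33)² = ((5 + 2*3*24 + 6) - 33)² = ((5 + 144 + 6) - 33)² = (155 - 33)² = 122² = 14884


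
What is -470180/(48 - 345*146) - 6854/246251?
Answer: 57718694096/6195921411 ≈ 9.3156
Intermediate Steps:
-470180/(48 - 345*146) - 6854/246251 = -470180/(48 - 50370) - 6854*1/246251 = -470180/(-50322) - 6854/246251 = -470180*(-1/50322) - 6854/246251 = 235090/25161 - 6854/246251 = 57718694096/6195921411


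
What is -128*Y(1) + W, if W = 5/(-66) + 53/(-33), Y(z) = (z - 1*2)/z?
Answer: 2779/22 ≈ 126.32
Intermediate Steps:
Y(z) = (-2 + z)/z (Y(z) = (z - 2)/z = (-2 + z)/z)
W = -37/22 (W = 5*(-1/66) + 53*(-1/33) = -5/66 - 53/33 = -37/22 ≈ -1.6818)
-128*Y(1) + W = -128*(-2 + 1)/1 - 37/22 = -128*(-1) - 37/22 = 128 - 37/22 = 2779/22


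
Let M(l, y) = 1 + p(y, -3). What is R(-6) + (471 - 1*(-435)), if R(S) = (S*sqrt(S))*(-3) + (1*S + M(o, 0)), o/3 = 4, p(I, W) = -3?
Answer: 898 + 18*I*sqrt(6) ≈ 898.0 + 44.091*I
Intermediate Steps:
o = 12 (o = 3*4 = 12)
M(l, y) = -2 (M(l, y) = 1 - 3 = -2)
R(S) = -2 + S - 3*S**(3/2) (R(S) = (S*sqrt(S))*(-3) + (1*S - 2) = S**(3/2)*(-3) + (S - 2) = -3*S**(3/2) + (-2 + S) = -2 + S - 3*S**(3/2))
R(-6) + (471 - 1*(-435)) = (-2 - 6 - (-18)*I*sqrt(6)) + (471 - 1*(-435)) = (-2 - 6 - (-18)*I*sqrt(6)) + (471 + 435) = (-2 - 6 + 18*I*sqrt(6)) + 906 = (-8 + 18*I*sqrt(6)) + 906 = 898 + 18*I*sqrt(6)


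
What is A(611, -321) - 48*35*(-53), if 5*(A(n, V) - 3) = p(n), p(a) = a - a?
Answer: 89043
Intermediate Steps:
p(a) = 0
A(n, V) = 3 (A(n, V) = 3 + (⅕)*0 = 3 + 0 = 3)
A(611, -321) - 48*35*(-53) = 3 - 48*35*(-53) = 3 - 1680*(-53) = 3 + 89040 = 89043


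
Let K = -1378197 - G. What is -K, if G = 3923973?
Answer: 5302170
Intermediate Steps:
K = -5302170 (K = -1378197 - 1*3923973 = -1378197 - 3923973 = -5302170)
-K = -1*(-5302170) = 5302170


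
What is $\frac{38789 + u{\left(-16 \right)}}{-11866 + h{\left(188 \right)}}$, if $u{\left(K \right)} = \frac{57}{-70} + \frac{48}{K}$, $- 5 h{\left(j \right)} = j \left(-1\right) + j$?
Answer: $- \frac{2714963}{830620} \approx -3.2686$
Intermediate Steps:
$h{\left(j \right)} = 0$ ($h{\left(j \right)} = - \frac{j \left(-1\right) + j}{5} = - \frac{- j + j}{5} = \left(- \frac{1}{5}\right) 0 = 0$)
$u{\left(K \right)} = - \frac{57}{70} + \frac{48}{K}$ ($u{\left(K \right)} = 57 \left(- \frac{1}{70}\right) + \frac{48}{K} = - \frac{57}{70} + \frac{48}{K}$)
$\frac{38789 + u{\left(-16 \right)}}{-11866 + h{\left(188 \right)}} = \frac{38789 + \left(- \frac{57}{70} + \frac{48}{-16}\right)}{-11866 + 0} = \frac{38789 + \left(- \frac{57}{70} + 48 \left(- \frac{1}{16}\right)\right)}{-11866} = \left(38789 - \frac{267}{70}\right) \left(- \frac{1}{11866}\right) = \frac{2714963}{70} \left(- \frac{1}{11866}\right) = - \frac{2714963}{830620}$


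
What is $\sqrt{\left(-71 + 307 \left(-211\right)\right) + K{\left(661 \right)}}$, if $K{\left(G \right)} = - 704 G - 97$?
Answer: $3 i \sqrt{58921} \approx 728.21 i$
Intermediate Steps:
$K{\left(G \right)} = -97 - 704 G$
$\sqrt{\left(-71 + 307 \left(-211\right)\right) + K{\left(661 \right)}} = \sqrt{\left(-71 + 307 \left(-211\right)\right) - 465441} = \sqrt{\left(-71 - 64777\right) - 465441} = \sqrt{-64848 - 465441} = \sqrt{-530289} = 3 i \sqrt{58921}$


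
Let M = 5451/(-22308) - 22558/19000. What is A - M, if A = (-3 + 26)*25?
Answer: 2545017634/4415125 ≈ 576.43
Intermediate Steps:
A = 575 (A = 23*25 = 575)
M = -6320759/4415125 (M = 5451*(-1/22308) - 22558*1/19000 = -1817/7436 - 11279/9500 = -6320759/4415125 ≈ -1.4316)
A - M = 575 - 1*(-6320759/4415125) = 575 + 6320759/4415125 = 2545017634/4415125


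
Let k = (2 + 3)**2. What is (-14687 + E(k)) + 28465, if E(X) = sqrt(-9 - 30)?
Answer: 13778 + I*sqrt(39) ≈ 13778.0 + 6.245*I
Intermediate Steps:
k = 25 (k = 5**2 = 25)
E(X) = I*sqrt(39) (E(X) = sqrt(-39) = I*sqrt(39))
(-14687 + E(k)) + 28465 = (-14687 + I*sqrt(39)) + 28465 = 13778 + I*sqrt(39)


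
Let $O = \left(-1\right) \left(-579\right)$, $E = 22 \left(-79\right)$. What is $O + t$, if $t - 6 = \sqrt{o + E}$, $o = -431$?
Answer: $585 + 3 i \sqrt{241} \approx 585.0 + 46.573 i$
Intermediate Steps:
$E = -1738$
$O = 579$
$t = 6 + 3 i \sqrt{241}$ ($t = 6 + \sqrt{-431 - 1738} = 6 + \sqrt{-2169} = 6 + 3 i \sqrt{241} \approx 6.0 + 46.573 i$)
$O + t = 579 + \left(6 + 3 i \sqrt{241}\right) = 585 + 3 i \sqrt{241}$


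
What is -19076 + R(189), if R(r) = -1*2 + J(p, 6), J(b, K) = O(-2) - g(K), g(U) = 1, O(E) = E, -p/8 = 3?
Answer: -19081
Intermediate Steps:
p = -24 (p = -8*3 = -24)
J(b, K) = -3 (J(b, K) = -2 - 1*1 = -2 - 1 = -3)
R(r) = -5 (R(r) = -1*2 - 3 = -2 - 3 = -5)
-19076 + R(189) = -19076 - 5 = -19081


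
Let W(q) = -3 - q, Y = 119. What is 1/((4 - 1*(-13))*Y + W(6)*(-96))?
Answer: 1/2887 ≈ 0.00034638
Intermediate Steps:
1/((4 - 1*(-13))*Y + W(6)*(-96)) = 1/((4 - 1*(-13))*119 + (-3 - 1*6)*(-96)) = 1/((4 + 13)*119 + (-3 - 6)*(-96)) = 1/(17*119 - 9*(-96)) = 1/(2023 + 864) = 1/2887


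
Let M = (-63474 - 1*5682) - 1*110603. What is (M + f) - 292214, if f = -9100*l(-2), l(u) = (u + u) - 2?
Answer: -417373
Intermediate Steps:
M = -179759 (M = (-63474 - 5682) - 110603 = -69156 - 110603 = -179759)
l(u) = -2 + 2*u (l(u) = 2*u - 2 = -2 + 2*u)
f = 54600 (f = -9100*(-2 + 2*(-2)) = -9100*(-2 - 4) = -9100*(-6) = 54600)
(M + f) - 292214 = (-179759 + 54600) - 292214 = -125159 - 292214 = -417373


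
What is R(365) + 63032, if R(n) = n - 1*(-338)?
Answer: 63735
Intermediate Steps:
R(n) = 338 + n (R(n) = n + 338 = 338 + n)
R(365) + 63032 = (338 + 365) + 63032 = 703 + 63032 = 63735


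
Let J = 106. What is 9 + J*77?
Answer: 8171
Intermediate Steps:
9 + J*77 = 9 + 106*77 = 9 + 8162 = 8171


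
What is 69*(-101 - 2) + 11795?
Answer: 4688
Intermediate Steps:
69*(-101 - 2) + 11795 = 69*(-103) + 11795 = -7107 + 11795 = 4688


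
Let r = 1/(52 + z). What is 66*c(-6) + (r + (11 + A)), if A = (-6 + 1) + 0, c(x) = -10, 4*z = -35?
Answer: -113138/173 ≈ -653.98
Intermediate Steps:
z = -35/4 (z = (1/4)*(-35) = -35/4 ≈ -8.7500)
A = -5 (A = -5 + 0 = -5)
r = 4/173 (r = 1/(52 - 35/4) = 1/(173/4) = 4/173 ≈ 0.023121)
66*c(-6) + (r + (11 + A)) = 66*(-10) + (4/173 + (11 - 5)) = -660 + (4/173 + 6) = -660 + 1042/173 = -113138/173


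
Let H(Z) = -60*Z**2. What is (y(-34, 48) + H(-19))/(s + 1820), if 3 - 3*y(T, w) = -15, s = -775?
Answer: -21654/1045 ≈ -20.722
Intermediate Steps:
y(T, w) = 6 (y(T, w) = 1 - 1/3*(-15) = 1 + 5 = 6)
(y(-34, 48) + H(-19))/(s + 1820) = (6 - 60*(-19)**2)/(-775 + 1820) = (6 - 60*361)/1045 = (6 - 21660)*(1/1045) = -21654*1/1045 = -21654/1045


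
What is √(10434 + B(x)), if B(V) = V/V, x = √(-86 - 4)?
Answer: √10435 ≈ 102.15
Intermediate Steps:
x = 3*I*√10 (x = √(-90) = 3*I*√10 ≈ 9.4868*I)
B(V) = 1
√(10434 + B(x)) = √(10434 + 1) = √10435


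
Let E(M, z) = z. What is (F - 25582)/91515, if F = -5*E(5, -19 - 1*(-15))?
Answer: -25562/91515 ≈ -0.27932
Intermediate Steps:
F = 20 (F = -5*(-19 - 1*(-15)) = -5*(-19 + 15) = -5*(-4) = 20)
(F - 25582)/91515 = (20 - 25582)/91515 = -25562*1/91515 = -25562/91515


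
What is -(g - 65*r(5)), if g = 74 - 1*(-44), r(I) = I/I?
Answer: -53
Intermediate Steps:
r(I) = 1
g = 118 (g = 74 + 44 = 118)
-(g - 65*r(5)) = -(118 - 65*1) = -(118 - 65) = -1*53 = -53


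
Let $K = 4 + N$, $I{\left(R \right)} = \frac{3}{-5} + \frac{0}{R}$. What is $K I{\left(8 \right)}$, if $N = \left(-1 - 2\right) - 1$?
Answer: $0$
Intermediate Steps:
$I{\left(R \right)} = - \frac{3}{5}$ ($I{\left(R \right)} = 3 \left(- \frac{1}{5}\right) + 0 = - \frac{3}{5} + 0 = - \frac{3}{5}$)
$N = -4$ ($N = -3 - 1 = -4$)
$K = 0$ ($K = 4 - 4 = 0$)
$K I{\left(8 \right)} = 0 \left(- \frac{3}{5}\right) = 0$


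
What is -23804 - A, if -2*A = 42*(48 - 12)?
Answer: -23048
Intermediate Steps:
A = -756 (A = -21*(48 - 12) = -21*36 = -1/2*1512 = -756)
-23804 - A = -23804 - 1*(-756) = -23804 + 756 = -23048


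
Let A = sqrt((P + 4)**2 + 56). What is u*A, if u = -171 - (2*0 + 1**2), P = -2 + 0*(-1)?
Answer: -344*sqrt(15) ≈ -1332.3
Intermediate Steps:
P = -2 (P = -2 + 0 = -2)
A = 2*sqrt(15) (A = sqrt((-2 + 4)**2 + 56) = sqrt(2**2 + 56) = sqrt(4 + 56) = sqrt(60) = 2*sqrt(15) ≈ 7.7460)
u = -172 (u = -171 - (0 + 1) = -171 - 1*1 = -171 - 1 = -172)
u*A = -344*sqrt(15)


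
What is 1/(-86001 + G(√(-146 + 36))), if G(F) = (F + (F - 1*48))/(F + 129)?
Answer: (-√110 + 129*I)/(-11094177*I + 85999*√110) ≈ -1.1628e-5 - 2.5904e-11*I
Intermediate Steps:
G(F) = (-48 + 2*F)/(129 + F) (G(F) = (F + (F - 48))/(129 + F) = (F + (-48 + F))/(129 + F) = (-48 + 2*F)/(129 + F))
1/(-86001 + G(√(-146 + 36))) = 1/(-86001 + 2*(-24 + √(-146 + 36))/(129 + √(-146 + 36))) = 1/(-86001 + 2*(-24 + √(-110))/(129 + √(-110))) = 1/(-86001 + 2*(-24 + I*√110)/(129 + I*√110))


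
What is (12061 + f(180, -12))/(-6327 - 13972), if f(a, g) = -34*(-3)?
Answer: -12163/20299 ≈ -0.59919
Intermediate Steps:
f(a, g) = 102
(12061 + f(180, -12))/(-6327 - 13972) = (12061 + 102)/(-6327 - 13972) = 12163/(-20299) = 12163*(-1/20299) = -12163/20299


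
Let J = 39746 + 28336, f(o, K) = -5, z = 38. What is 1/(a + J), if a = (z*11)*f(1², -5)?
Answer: 1/65992 ≈ 1.5153e-5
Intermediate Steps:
J = 68082
a = -2090 (a = (38*11)*(-5) = 418*(-5) = -2090)
1/(a + J) = 1/(-2090 + 68082) = 1/65992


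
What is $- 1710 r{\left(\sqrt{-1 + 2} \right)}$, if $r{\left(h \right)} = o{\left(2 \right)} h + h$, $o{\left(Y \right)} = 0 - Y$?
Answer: $1710$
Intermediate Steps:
$o{\left(Y \right)} = - Y$
$r{\left(h \right)} = - h$ ($r{\left(h \right)} = \left(-1\right) 2 h + h = - 2 h + h = - h$)
$- 1710 r{\left(\sqrt{-1 + 2} \right)} = - 1710 \left(- \sqrt{-1 + 2}\right) = - 1710 \left(- \sqrt{1}\right) = - 1710 \left(\left(-1\right) 1\right) = \left(-1710\right) \left(-1\right) = 1710$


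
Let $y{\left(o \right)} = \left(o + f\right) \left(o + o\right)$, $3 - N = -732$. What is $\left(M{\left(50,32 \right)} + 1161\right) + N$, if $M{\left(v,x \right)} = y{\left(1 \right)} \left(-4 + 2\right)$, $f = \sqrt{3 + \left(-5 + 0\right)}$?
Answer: $1892 - 4 i \sqrt{2} \approx 1892.0 - 5.6569 i$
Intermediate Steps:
$N = 735$ ($N = 3 - -732 = 3 + 732 = 735$)
$f = i \sqrt{2}$ ($f = \sqrt{3 - 5} = \sqrt{-2} = i \sqrt{2} \approx 1.4142 i$)
$y{\left(o \right)} = 2 o \left(o + i \sqrt{2}\right)$ ($y{\left(o \right)} = \left(o + i \sqrt{2}\right) \left(o + o\right) = \left(o + i \sqrt{2}\right) 2 o = 2 o \left(o + i \sqrt{2}\right)$)
$M{\left(v,x \right)} = -4 - 4 i \sqrt{2}$ ($M{\left(v,x \right)} = 2 \cdot 1 \left(1 + i \sqrt{2}\right) \left(-4 + 2\right) = \left(2 + 2 i \sqrt{2}\right) \left(-2\right) = -4 - 4 i \sqrt{2}$)
$\left(M{\left(50,32 \right)} + 1161\right) + N = \left(\left(-4 - 4 i \sqrt{2}\right) + 1161\right) + 735 = \left(1157 - 4 i \sqrt{2}\right) + 735 = 1892 - 4 i \sqrt{2}$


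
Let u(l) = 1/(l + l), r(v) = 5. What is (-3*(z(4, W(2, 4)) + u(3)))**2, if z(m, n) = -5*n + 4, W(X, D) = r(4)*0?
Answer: 625/4 ≈ 156.25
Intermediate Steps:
W(X, D) = 0 (W(X, D) = 5*0 = 0)
z(m, n) = 4 - 5*n
u(l) = 1/(2*l)
(-3*(z(4, W(2, 4)) + u(3)))**2 = (-3*((4 - 5*0) + (1/2)/3))**2 = (-3*((4 + 0) + (1/2)*(1/3)))**2 = (-3*(4 + 1/6))**2 = (-3*25/6)**2 = (-25/2)**2 = 625/4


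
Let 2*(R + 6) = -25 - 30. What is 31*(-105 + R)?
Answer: -8587/2 ≈ -4293.5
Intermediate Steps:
R = -67/2 (R = -6 + (-25 - 30)/2 = -6 + (1/2)*(-55) = -6 - 55/2 = -67/2 ≈ -33.500)
31*(-105 + R) = 31*(-105 - 67/2) = 31*(-277/2) = -8587/2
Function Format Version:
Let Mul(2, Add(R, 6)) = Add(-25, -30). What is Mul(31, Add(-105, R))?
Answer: Rational(-8587, 2) ≈ -4293.5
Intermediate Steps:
R = Rational(-67, 2) (R = Add(-6, Mul(Rational(1, 2), Add(-25, -30))) = Add(-6, Mul(Rational(1, 2), -55)) = Add(-6, Rational(-55, 2)) = Rational(-67, 2) ≈ -33.500)
Mul(31, Add(-105, R)) = Mul(31, Add(-105, Rational(-67, 2))) = Mul(31, Rational(-277, 2)) = Rational(-8587, 2)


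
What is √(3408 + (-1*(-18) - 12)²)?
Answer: 2*√861 ≈ 58.686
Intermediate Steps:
√(3408 + (-1*(-18) - 12)²) = √(3408 + (18 - 12)²) = √(3408 + 6²) = √(3408 + 36) = √3444 = 2*√861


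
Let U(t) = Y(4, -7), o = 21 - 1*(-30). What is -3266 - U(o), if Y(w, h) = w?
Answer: -3270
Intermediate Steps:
o = 51 (o = 21 + 30 = 51)
U(t) = 4
-3266 - U(o) = -3266 - 1*4 = -3266 - 4 = -3270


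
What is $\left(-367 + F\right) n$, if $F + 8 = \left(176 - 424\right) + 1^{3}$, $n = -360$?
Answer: $223920$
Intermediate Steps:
$F = -255$ ($F = -8 + \left(\left(176 - 424\right) + 1^{3}\right) = -8 + \left(-248 + 1\right) = -8 - 247 = -255$)
$\left(-367 + F\right) n = \left(-367 - 255\right) \left(-360\right) = \left(-622\right) \left(-360\right) = 223920$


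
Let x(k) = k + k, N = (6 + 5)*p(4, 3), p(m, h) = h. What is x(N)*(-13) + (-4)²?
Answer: -842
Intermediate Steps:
N = 33 (N = (6 + 5)*3 = 11*3 = 33)
x(k) = 2*k
x(N)*(-13) + (-4)² = (2*33)*(-13) + (-4)² = 66*(-13) + 16 = -858 + 16 = -842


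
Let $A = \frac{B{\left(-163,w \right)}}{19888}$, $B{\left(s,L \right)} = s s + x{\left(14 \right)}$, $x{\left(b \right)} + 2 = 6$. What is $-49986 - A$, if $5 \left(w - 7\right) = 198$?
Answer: $- \frac{994148141}{19888} \approx -49987.0$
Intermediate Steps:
$x{\left(b \right)} = 4$ ($x{\left(b \right)} = -2 + 6 = 4$)
$w = \frac{233}{5}$ ($w = 7 + \frac{1}{5} \cdot 198 = 7 + \frac{198}{5} = \frac{233}{5} \approx 46.6$)
$B{\left(s,L \right)} = 4 + s^{2}$ ($B{\left(s,L \right)} = s s + 4 = s^{2} + 4 = 4 + s^{2}$)
$A = \frac{26573}{19888}$ ($A = \frac{4 + \left(-163\right)^{2}}{19888} = \left(4 + 26569\right) \frac{1}{19888} = 26573 \cdot \frac{1}{19888} = \frac{26573}{19888} \approx 1.3361$)
$-49986 - A = -49986 - \frac{26573}{19888} = - \frac{994148141}{19888}$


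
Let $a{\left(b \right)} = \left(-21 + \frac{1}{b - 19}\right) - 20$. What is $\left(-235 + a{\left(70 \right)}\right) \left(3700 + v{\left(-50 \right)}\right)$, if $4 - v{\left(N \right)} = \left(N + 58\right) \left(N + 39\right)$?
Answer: $- \frac{17790800}{17} \approx -1.0465 \cdot 10^{6}$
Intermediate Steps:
$a{\left(b \right)} = -41 + \frac{1}{-19 + b}$ ($a{\left(b \right)} = \left(-21 + \frac{1}{-19 + b}\right) - 20 = -41 + \frac{1}{-19 + b}$)
$v{\left(N \right)} = 4 - \left(39 + N\right) \left(58 + N\right)$ ($v{\left(N \right)} = 4 - \left(N + 58\right) \left(N + 39\right) = 4 - \left(58 + N\right) \left(39 + N\right) = 4 - \left(39 + N\right) \left(58 + N\right)$)
$\left(-235 + a{\left(70 \right)}\right) \left(3700 + v{\left(-50 \right)}\right) = \left(-235 + \frac{780 - 2870}{-19 + 70}\right) \left(3700 - -92\right) = \left(-235 + \frac{780 - 2870}{51}\right) \left(3700 - -92\right) = \left(-235 + \frac{1}{51} \left(-2090\right)\right) \left(3700 - -92\right) = \left(-235 - \frac{2090}{51}\right) \left(3700 + 92\right) = \left(- \frac{14075}{51}\right) 3792 = - \frac{17790800}{17}$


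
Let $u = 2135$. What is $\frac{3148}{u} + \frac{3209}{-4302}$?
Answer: $\frac{6691481}{9184770} \approx 0.72854$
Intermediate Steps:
$\frac{3148}{u} + \frac{3209}{-4302} = \frac{3148}{2135} + \frac{3209}{-4302} = 3148 \cdot \frac{1}{2135} + 3209 \left(- \frac{1}{4302}\right) = \frac{3148}{2135} - \frac{3209}{4302} = \frac{6691481}{9184770}$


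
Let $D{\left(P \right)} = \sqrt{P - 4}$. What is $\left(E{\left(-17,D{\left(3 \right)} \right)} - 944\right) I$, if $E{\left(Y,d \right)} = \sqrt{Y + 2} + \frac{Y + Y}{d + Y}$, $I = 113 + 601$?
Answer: $- \frac{97525974}{145} + \frac{12138 i}{145} + 714 i \sqrt{15} \approx -6.7259 \cdot 10^{5} + 2849.0 i$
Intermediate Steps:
$D{\left(P \right)} = \sqrt{-4 + P}$
$I = 714$
$E{\left(Y,d \right)} = \sqrt{2 + Y} + \frac{2 Y}{Y + d}$
$\left(E{\left(-17,D{\left(3 \right)} \right)} - 944\right) I = \left(\frac{2 \left(-17\right) - 17 \sqrt{2 - 17} + \sqrt{-4 + 3} \sqrt{2 - 17}}{-17 + \sqrt{-4 + 3}} - 944\right) 714 = \left(\frac{-34 - 17 \sqrt{-15} + \sqrt{-1} \sqrt{-15}}{-17 + \sqrt{-1}} - 944\right) 714 = \left(\frac{-34 - 17 i \sqrt{15} + i i \sqrt{15}}{-17 + i} - 944\right) 714 = \left(\frac{-17 - i}{290} \left(-34 - 17 i \sqrt{15} - \sqrt{15}\right) - 944\right) 714 = \left(\frac{-17 - i}{290} \left(-34 - \sqrt{15} - 17 i \sqrt{15}\right) - 944\right) 714 = \left(\frac{\left(-17 - i\right) \left(-34 - \sqrt{15} - 17 i \sqrt{15}\right)}{290} - 944\right) 714 = \left(-944 + \frac{\left(-17 - i\right) \left(-34 - \sqrt{15} - 17 i \sqrt{15}\right)}{290}\right) 714 = -674016 + \frac{357 \left(-17 - i\right) \left(-34 - \sqrt{15} - 17 i \sqrt{15}\right)}{145}$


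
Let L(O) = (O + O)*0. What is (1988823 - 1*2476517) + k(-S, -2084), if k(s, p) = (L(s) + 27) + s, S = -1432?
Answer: -486235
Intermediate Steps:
L(O) = 0 (L(O) = (2*O)*0 = 0)
k(s, p) = 27 + s (k(s, p) = (0 + 27) + s = 27 + s)
(1988823 - 1*2476517) + k(-S, -2084) = (1988823 - 1*2476517) + (27 - 1*(-1432)) = (1988823 - 2476517) + (27 + 1432) = -487694 + 1459 = -486235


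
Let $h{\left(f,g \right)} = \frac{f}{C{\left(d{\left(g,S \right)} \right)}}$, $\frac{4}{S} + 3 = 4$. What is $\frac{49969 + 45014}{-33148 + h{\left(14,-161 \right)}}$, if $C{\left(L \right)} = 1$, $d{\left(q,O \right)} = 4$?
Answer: $- \frac{94983}{33134} \approx -2.8666$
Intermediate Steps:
$S = 4$ ($S = \frac{4}{-3 + 4} = \frac{4}{1} = 4 \cdot 1 = 4$)
$h{\left(f,g \right)} = f$ ($h{\left(f,g \right)} = \frac{f}{1} = f 1 = f$)
$\frac{49969 + 45014}{-33148 + h{\left(14,-161 \right)}} = \frac{49969 + 45014}{-33148 + 14} = \frac{94983}{-33134} = 94983 \left(- \frac{1}{33134}\right) = - \frac{94983}{33134}$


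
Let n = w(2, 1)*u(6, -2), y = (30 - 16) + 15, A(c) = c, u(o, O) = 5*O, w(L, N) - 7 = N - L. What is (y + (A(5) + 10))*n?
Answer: -2640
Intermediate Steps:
w(L, N) = 7 + N - L (w(L, N) = 7 + (N - L) = 7 + N - L)
y = 29 (y = 14 + 15 = 29)
n = -60 (n = (7 + 1 - 1*2)*(5*(-2)) = (7 + 1 - 2)*(-10) = 6*(-10) = -60)
(y + (A(5) + 10))*n = (29 + (5 + 10))*(-60) = (29 + 15)*(-60) = 44*(-60) = -2640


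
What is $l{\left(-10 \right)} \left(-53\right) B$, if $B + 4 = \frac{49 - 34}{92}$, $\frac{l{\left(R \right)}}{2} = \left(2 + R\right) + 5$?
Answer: $- \frac{56127}{46} \approx -1220.2$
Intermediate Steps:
$l{\left(R \right)} = 14 + 2 R$ ($l{\left(R \right)} = 2 \left(\left(2 + R\right) + 5\right) = 2 \left(7 + R\right) = 14 + 2 R$)
$B = - \frac{353}{92}$ ($B = -4 + \frac{49 - 34}{92} = -4 + \left(49 - 34\right) \frac{1}{92} = -4 + 15 \cdot \frac{1}{92} = -4 + \frac{15}{92} = - \frac{353}{92} \approx -3.837$)
$l{\left(-10 \right)} \left(-53\right) B = \left(14 + 2 \left(-10\right)\right) \left(-53\right) \left(- \frac{353}{92}\right) = \left(14 - 20\right) \left(-53\right) \left(- \frac{353}{92}\right) = \left(-6\right) \left(-53\right) \left(- \frac{353}{92}\right) = 318 \left(- \frac{353}{92}\right) = - \frac{56127}{46}$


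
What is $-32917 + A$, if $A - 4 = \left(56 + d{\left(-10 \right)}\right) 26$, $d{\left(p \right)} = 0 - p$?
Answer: $-31197$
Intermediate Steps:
$d{\left(p \right)} = - p$
$A = 1720$ ($A = 4 + \left(56 - -10\right) 26 = 4 + \left(56 + 10\right) 26 = 4 + 66 \cdot 26 = 4 + 1716 = 1720$)
$-32917 + A = -32917 + 1720 = -31197$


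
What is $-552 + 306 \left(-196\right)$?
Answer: $-60528$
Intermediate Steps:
$-552 + 306 \left(-196\right) = -552 - 59976 = -60528$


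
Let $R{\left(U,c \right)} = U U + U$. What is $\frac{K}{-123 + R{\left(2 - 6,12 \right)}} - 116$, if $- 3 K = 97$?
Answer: $- \frac{38531}{333} \approx -115.71$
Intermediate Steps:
$R{\left(U,c \right)} = U + U^{2}$ ($R{\left(U,c \right)} = U^{2} + U = U + U^{2}$)
$K = - \frac{97}{3}$ ($K = \left(- \frac{1}{3}\right) 97 = - \frac{97}{3} \approx -32.333$)
$\frac{K}{-123 + R{\left(2 - 6,12 \right)}} - 116 = - \frac{97}{3 \left(-123 + \left(2 - 6\right) \left(1 + \left(2 - 6\right)\right)\right)} - 116 = - \frac{97}{3 \left(-123 - 4 \left(1 - 4\right)\right)} - 116 = - \frac{97}{3 \left(-123 - -12\right)} - 116 = - \frac{97}{3 \left(-123 + 12\right)} - 116 = - \frac{97}{3 \left(-111\right)} - 116 = \left(- \frac{97}{3}\right) \left(- \frac{1}{111}\right) - 116 = \frac{97}{333} - 116 = - \frac{38531}{333}$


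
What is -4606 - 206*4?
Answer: -5430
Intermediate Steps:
-4606 - 206*4 = -4606 - 1*824 = -4606 - 824 = -5430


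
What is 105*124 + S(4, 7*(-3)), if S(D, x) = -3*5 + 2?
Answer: 13007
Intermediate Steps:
S(D, x) = -13 (S(D, x) = -15 + 2 = -13)
105*124 + S(4, 7*(-3)) = 105*124 - 13 = 13020 - 13 = 13007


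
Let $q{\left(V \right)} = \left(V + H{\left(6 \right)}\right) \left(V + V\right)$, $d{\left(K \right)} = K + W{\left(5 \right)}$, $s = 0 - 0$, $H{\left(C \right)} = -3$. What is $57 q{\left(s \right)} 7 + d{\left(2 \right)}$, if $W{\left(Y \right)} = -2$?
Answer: $0$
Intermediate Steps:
$s = 0$ ($s = 0 + 0 = 0$)
$d{\left(K \right)} = -2 + K$ ($d{\left(K \right)} = K - 2 = -2 + K$)
$q{\left(V \right)} = 2 V \left(-3 + V\right)$ ($q{\left(V \right)} = \left(V - 3\right) \left(V + V\right) = \left(-3 + V\right) 2 V = 2 V \left(-3 + V\right)$)
$57 q{\left(s \right)} 7 + d{\left(2 \right)} = 57 \cdot 2 \cdot 0 \left(-3 + 0\right) 7 + \left(-2 + 2\right) = 57 \cdot 2 \cdot 0 \left(-3\right) 7 + 0 = 57 \cdot 0 \cdot 7 + 0 = 57 \cdot 0 + 0 = 0 + 0 = 0$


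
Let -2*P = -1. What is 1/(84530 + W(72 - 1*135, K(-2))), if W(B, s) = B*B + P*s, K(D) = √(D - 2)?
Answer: 88499/7832073002 - I/7832073002 ≈ 1.13e-5 - 1.2768e-10*I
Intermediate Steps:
P = ½ (P = -½*(-1) = ½ ≈ 0.50000)
K(D) = √(-2 + D)
W(B, s) = B² + s/2 (W(B, s) = B*B + s/2 = B² + s/2)
1/(84530 + W(72 - 1*135, K(-2))) = 1/(84530 + ((72 - 1*135)² + √(-2 - 2)/2)) = 1/(84530 + ((72 - 135)² + √(-4)/2)) = 1/(84530 + ((-63)² + (2*I)/2)) = 1/(84530 + (3969 + I)) = 1/(88499 + I) = (88499 - I)/7832073002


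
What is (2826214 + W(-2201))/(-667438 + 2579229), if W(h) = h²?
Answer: 7670615/1911791 ≈ 4.0123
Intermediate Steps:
(2826214 + W(-2201))/(-667438 + 2579229) = (2826214 + (-2201)²)/(-667438 + 2579229) = (2826214 + 4844401)/1911791 = 7670615*(1/1911791) = 7670615/1911791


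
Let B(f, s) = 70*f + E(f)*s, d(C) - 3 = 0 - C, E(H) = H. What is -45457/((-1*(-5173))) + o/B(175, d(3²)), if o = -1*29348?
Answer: -23604843/2069200 ≈ -11.408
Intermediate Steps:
d(C) = 3 - C (d(C) = 3 + (0 - C) = 3 - C)
B(f, s) = 70*f + f*s
o = -29348
-45457/((-1*(-5173))) + o/B(175, d(3²)) = -45457/((-1*(-5173))) - 29348*1/(175*(70 + (3 - 1*3²))) = -45457/5173 - 29348*1/(175*(70 + (3 - 1*9))) = -45457*1/5173 - 29348*1/(175*(70 + (3 - 9))) = -45457/5173 - 29348*1/(175*(70 - 6)) = -45457/5173 - 29348/(175*64) = -45457/5173 - 29348/11200 = -45457/5173 - 29348*1/11200 = -45457/5173 - 7337/2800 = -23604843/2069200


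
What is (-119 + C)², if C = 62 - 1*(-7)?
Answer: 2500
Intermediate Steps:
C = 69 (C = 62 + 7 = 69)
(-119 + C)² = (-119 + 69)² = (-50)² = 2500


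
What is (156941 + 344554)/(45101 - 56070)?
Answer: -501495/10969 ≈ -45.719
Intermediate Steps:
(156941 + 344554)/(45101 - 56070) = 501495/(-10969) = 501495*(-1/10969) = -501495/10969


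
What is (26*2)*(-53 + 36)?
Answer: -884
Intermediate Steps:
(26*2)*(-53 + 36) = 52*(-17) = -884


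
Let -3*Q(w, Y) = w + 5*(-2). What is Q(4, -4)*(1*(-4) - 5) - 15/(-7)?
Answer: -111/7 ≈ -15.857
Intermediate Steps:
Q(w, Y) = 10/3 - w/3 (Q(w, Y) = -(w + 5*(-2))/3 = -(w - 10)/3 = -(-10 + w)/3 = 10/3 - w/3)
Q(4, -4)*(1*(-4) - 5) - 15/(-7) = (10/3 - ⅓*4)*(1*(-4) - 5) - 15/(-7) = (10/3 - 4/3)*(-4 - 5) - 15*(-⅐) = 2*(-9) + 15/7 = -18 + 15/7 = -111/7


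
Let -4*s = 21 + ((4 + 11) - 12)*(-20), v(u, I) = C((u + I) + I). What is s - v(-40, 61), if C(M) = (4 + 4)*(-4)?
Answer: 167/4 ≈ 41.750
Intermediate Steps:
C(M) = -32 (C(M) = 8*(-4) = -32)
v(u, I) = -32
s = 39/4 (s = -(21 + ((4 + 11) - 12)*(-20))/4 = -(21 + (15 - 12)*(-20))/4 = -(21 + 3*(-20))/4 = -(21 - 60)/4 = -¼*(-39) = 39/4 ≈ 9.7500)
s - v(-40, 61) = 39/4 - 1*(-32) = 39/4 + 32 = 167/4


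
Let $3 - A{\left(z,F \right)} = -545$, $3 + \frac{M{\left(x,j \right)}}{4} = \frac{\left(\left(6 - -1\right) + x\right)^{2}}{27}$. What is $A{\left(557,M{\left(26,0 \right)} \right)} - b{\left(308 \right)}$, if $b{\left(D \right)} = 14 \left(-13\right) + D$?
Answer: $422$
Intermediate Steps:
$b{\left(D \right)} = -182 + D$
$M{\left(x,j \right)} = -12 + \frac{4 \left(7 + x\right)^{2}}{27}$ ($M{\left(x,j \right)} = -12 + 4 \frac{\left(\left(6 - -1\right) + x\right)^{2}}{27} = -12 + 4 \left(\left(6 + 1\right) + x\right)^{2} \cdot \frac{1}{27} = -12 + 4 \left(7 + x\right)^{2} \cdot \frac{1}{27} = -12 + 4 \frac{\left(7 + x\right)^{2}}{27} = -12 + \frac{4 \left(7 + x\right)^{2}}{27}$)
$A{\left(z,F \right)} = 548$ ($A{\left(z,F \right)} = 3 - -545 = 3 + 545 = 548$)
$A{\left(557,M{\left(26,0 \right)} \right)} - b{\left(308 \right)} = 548 - \left(-182 + 308\right) = 548 - 126 = 422$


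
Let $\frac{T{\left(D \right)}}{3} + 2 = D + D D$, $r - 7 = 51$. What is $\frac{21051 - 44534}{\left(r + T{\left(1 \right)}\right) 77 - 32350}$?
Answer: $\frac{23483}{27884} \approx 0.84217$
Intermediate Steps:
$r = 58$ ($r = 7 + 51 = 58$)
$T{\left(D \right)} = -6 + 3 D + 3 D^{2}$ ($T{\left(D \right)} = -6 + 3 \left(D + D D\right) = -6 + 3 \left(D + D^{2}\right) = -6 + \left(3 D + 3 D^{2}\right) = -6 + 3 D + 3 D^{2}$)
$\frac{21051 - 44534}{\left(r + T{\left(1 \right)}\right) 77 - 32350} = \frac{21051 - 44534}{\left(58 + \left(-6 + 3 \cdot 1 + 3 \cdot 1^{2}\right)\right) 77 - 32350} = - \frac{23483}{\left(58 + \left(-6 + 3 + 3 \cdot 1\right)\right) 77 - 32350} = - \frac{23483}{\left(58 + \left(-6 + 3 + 3\right)\right) 77 - 32350} = - \frac{23483}{\left(58 + 0\right) 77 - 32350} = - \frac{23483}{58 \cdot 77 - 32350} = - \frac{23483}{4466 - 32350} = - \frac{23483}{-27884} = \left(-23483\right) \left(- \frac{1}{27884}\right) = \frac{23483}{27884}$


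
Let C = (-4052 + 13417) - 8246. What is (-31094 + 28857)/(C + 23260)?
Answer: -2237/24379 ≈ -0.091759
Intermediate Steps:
C = 1119 (C = 9365 - 8246 = 1119)
(-31094 + 28857)/(C + 23260) = (-31094 + 28857)/(1119 + 23260) = -2237/24379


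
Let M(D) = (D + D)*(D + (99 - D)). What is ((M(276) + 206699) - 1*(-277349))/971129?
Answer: 538696/971129 ≈ 0.55471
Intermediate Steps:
M(D) = 198*D (M(D) = (2*D)*99 = 198*D)
((M(276) + 206699) - 1*(-277349))/971129 = ((198*276 + 206699) - 1*(-277349))/971129 = ((54648 + 206699) + 277349)*(1/971129) = (261347 + 277349)*(1/971129) = 538696*(1/971129) = 538696/971129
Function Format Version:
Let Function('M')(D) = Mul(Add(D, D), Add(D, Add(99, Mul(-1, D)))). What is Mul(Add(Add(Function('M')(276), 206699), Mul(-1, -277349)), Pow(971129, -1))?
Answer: Rational(538696, 971129) ≈ 0.55471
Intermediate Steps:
Function('M')(D) = Mul(198, D) (Function('M')(D) = Mul(Mul(2, D), 99) = Mul(198, D))
Mul(Add(Add(Function('M')(276), 206699), Mul(-1, -277349)), Pow(971129, -1)) = Mul(Add(Add(Mul(198, 276), 206699), Mul(-1, -277349)), Pow(971129, -1)) = Mul(Add(Add(54648, 206699), 277349), Rational(1, 971129)) = Mul(Add(261347, 277349), Rational(1, 971129)) = Mul(538696, Rational(1, 971129)) = Rational(538696, 971129)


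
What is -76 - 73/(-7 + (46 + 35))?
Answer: -5697/74 ≈ -76.986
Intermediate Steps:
-76 - 73/(-7 + (46 + 35)) = -76 - 73/(-7 + 81) = -76 - 73/74 = -5697/74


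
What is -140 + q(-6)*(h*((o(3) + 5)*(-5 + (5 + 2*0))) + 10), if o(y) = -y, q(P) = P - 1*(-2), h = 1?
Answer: -180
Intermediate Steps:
q(P) = 2 + P (q(P) = P + 2 = 2 + P)
-140 + q(-6)*(h*((o(3) + 5)*(-5 + (5 + 2*0))) + 10) = -140 + (2 - 6)*(1*((-1*3 + 5)*(-5 + (5 + 2*0))) + 10) = -140 - 4*(1*((-3 + 5)*(-5 + (5 + 0))) + 10) = -140 - 4*(1*(2*(-5 + 5)) + 10) = -140 - 4*(1*(2*0) + 10) = -140 - 4*(1*0 + 10) = -140 - 4*(0 + 10) = -140 - 4*10 = -140 - 40 = -180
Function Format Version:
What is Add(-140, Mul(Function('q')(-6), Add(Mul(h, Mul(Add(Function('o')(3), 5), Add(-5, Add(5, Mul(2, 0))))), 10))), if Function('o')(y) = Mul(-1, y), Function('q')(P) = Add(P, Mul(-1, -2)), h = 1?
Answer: -180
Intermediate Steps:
Function('q')(P) = Add(2, P) (Function('q')(P) = Add(P, 2) = Add(2, P))
Add(-140, Mul(Function('q')(-6), Add(Mul(h, Mul(Add(Function('o')(3), 5), Add(-5, Add(5, Mul(2, 0))))), 10))) = Add(-140, Mul(Add(2, -6), Add(Mul(1, Mul(Add(Mul(-1, 3), 5), Add(-5, Add(5, Mul(2, 0))))), 10))) = Add(-140, Mul(-4, Add(Mul(1, Mul(Add(-3, 5), Add(-5, Add(5, 0)))), 10))) = Add(-140, Mul(-4, Add(Mul(1, Mul(2, Add(-5, 5))), 10))) = Add(-140, Mul(-4, Add(Mul(1, Mul(2, 0)), 10))) = Add(-140, Mul(-4, Add(Mul(1, 0), 10))) = Add(-140, Mul(-4, Add(0, 10))) = Add(-140, Mul(-4, 10)) = Add(-140, -40) = -180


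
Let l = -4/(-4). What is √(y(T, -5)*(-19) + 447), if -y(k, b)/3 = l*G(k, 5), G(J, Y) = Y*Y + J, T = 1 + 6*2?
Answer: √2613 ≈ 51.117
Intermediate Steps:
T = 13 (T = 1 + 12 = 13)
G(J, Y) = J + Y² (G(J, Y) = Y² + J = J + Y²)
l = 1 (l = -4*(-¼) = 1)
y(k, b) = -75 - 3*k (y(k, b) = -3*(k + 5²) = -3*(k + 25) = -3*(25 + k) = -75 - 3*k)
√(y(T, -5)*(-19) + 447) = √((-75 - 3*13)*(-19) + 447) = √((-75 - 39)*(-19) + 447) = √(-114*(-19) + 447) = √(2166 + 447) = √2613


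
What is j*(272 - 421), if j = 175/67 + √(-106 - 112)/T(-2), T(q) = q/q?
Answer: -26075/67 - 149*I*√218 ≈ -389.18 - 2200.0*I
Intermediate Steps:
T(q) = 1
j = 175/67 + I*√218 (j = 175/67 + √(-106 - 112)/1 = 175*(1/67) + √(-218)*1 = 175/67 + (I*√218)*1 = 175/67 + I*√218 ≈ 2.6119 + 14.765*I)
j*(272 - 421) = (175/67 + I*√218)*(272 - 421) = (175/67 + I*√218)*(-149) = -26075/67 - 149*I*√218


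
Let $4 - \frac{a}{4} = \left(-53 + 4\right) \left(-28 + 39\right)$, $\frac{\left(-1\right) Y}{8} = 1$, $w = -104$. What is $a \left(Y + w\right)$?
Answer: $-243264$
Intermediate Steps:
$Y = -8$ ($Y = \left(-8\right) 1 = -8$)
$a = 2172$ ($a = 16 - 4 \left(-53 + 4\right) \left(-28 + 39\right) = 16 - 4 \left(\left(-49\right) 11\right) = 16 - -2156 = 16 + 2156 = 2172$)
$a \left(Y + w\right) = 2172 \left(-8 - 104\right) = 2172 \left(-112\right) = -243264$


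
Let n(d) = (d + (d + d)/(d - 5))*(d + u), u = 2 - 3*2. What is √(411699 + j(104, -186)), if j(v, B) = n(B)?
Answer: √16294929879/191 ≈ 668.33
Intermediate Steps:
u = -4 (u = 2 - 6 = -4)
n(d) = (-4 + d)*(d + 2*d/(-5 + d)) (n(d) = (d + (d + d)/(d - 5))*(d - 4) = (d + (2*d)/(-5 + d))*(-4 + d) = (d + 2*d/(-5 + d))*(-4 + d) = (-4 + d)*(d + 2*d/(-5 + d)))
j(v, B) = B*(12 + B² - 7*B)/(-5 + B)
√(411699 + j(104, -186)) = √(411699 - 186*(12 + (-186)² - 7*(-186))/(-5 - 186)) = √(411699 - 186*(12 + 34596 + 1302)/(-191)) = √(411699 - 186*(-1/191)*35910) = √(411699 + 6679260/191) = √(85313769/191) = √16294929879/191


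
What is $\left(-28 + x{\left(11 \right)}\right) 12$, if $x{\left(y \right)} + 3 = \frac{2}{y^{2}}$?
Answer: $- \frac{44988}{121} \approx -371.8$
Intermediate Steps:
$x{\left(y \right)} = -3 + \frac{2}{y^{2}}$
$\left(-28 + x{\left(11 \right)}\right) 12 = \left(-28 - \left(3 - \frac{2}{121}\right)\right) 12 = \left(-28 + \left(-3 + 2 \cdot \frac{1}{121}\right)\right) 12 = \left(-28 + \left(-3 + \frac{2}{121}\right)\right) 12 = \left(-28 - \frac{361}{121}\right) 12 = \left(- \frac{3749}{121}\right) 12 = - \frac{44988}{121}$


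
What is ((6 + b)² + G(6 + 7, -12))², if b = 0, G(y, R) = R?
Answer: 576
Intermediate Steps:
((6 + b)² + G(6 + 7, -12))² = ((6 + 0)² - 12)² = (6² - 12)² = (36 - 12)² = 24² = 576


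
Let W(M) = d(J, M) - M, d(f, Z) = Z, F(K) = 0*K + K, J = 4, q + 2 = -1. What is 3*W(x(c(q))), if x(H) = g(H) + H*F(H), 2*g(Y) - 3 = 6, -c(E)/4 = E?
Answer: 0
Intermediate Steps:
q = -3 (q = -2 - 1 = -3)
c(E) = -4*E
g(Y) = 9/2 (g(Y) = 3/2 + (½)*6 = 3/2 + 3 = 9/2)
F(K) = K (F(K) = 0 + K = K)
x(H) = 9/2 + H² (x(H) = 9/2 + H*H = 9/2 + H²)
W(M) = 0 (W(M) = M - M = 0)
3*W(x(c(q))) = 3*0 = 0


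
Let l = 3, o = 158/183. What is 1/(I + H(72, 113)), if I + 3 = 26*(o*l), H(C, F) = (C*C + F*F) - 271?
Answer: 61/1082527 ≈ 5.6350e-5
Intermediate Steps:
o = 158/183 (o = 158*(1/183) = 158/183 ≈ 0.86339)
H(C, F) = -271 + C**2 + F**2 (H(C, F) = (C**2 + F**2) - 271 = -271 + C**2 + F**2)
I = 3925/61 (I = -3 + 26*((158/183)*3) = -3 + 26*(158/61) = -3 + 4108/61 = 3925/61 ≈ 64.344)
1/(I + H(72, 113)) = 1/(3925/61 + (-271 + 72**2 + 113**2)) = 1/(3925/61 + (-271 + 5184 + 12769)) = 1/(3925/61 + 17682) = 1/(1082527/61) = 61/1082527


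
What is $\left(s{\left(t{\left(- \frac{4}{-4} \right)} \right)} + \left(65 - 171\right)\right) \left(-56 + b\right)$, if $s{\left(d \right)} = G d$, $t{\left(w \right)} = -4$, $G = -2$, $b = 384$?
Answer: $-32144$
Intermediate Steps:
$s{\left(d \right)} = - 2 d$
$\left(s{\left(t{\left(- \frac{4}{-4} \right)} \right)} + \left(65 - 171\right)\right) \left(-56 + b\right) = \left(\left(-2\right) \left(-4\right) + \left(65 - 171\right)\right) \left(-56 + 384\right) = \left(8 + \left(65 - 171\right)\right) 328 = \left(8 - 106\right) 328 = \left(-98\right) 328 = -32144$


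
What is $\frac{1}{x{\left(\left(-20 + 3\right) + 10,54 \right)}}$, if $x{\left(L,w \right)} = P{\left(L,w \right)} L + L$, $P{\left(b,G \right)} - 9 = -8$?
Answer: $- \frac{1}{14} \approx -0.071429$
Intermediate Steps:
$P{\left(b,G \right)} = 1$ ($P{\left(b,G \right)} = 9 - 8 = 1$)
$x{\left(L,w \right)} = 2 L$ ($x{\left(L,w \right)} = 1 L + L = L + L = 2 L$)
$\frac{1}{x{\left(\left(-20 + 3\right) + 10,54 \right)}} = \frac{1}{2 \left(\left(-20 + 3\right) + 10\right)} = \frac{1}{2 \left(-17 + 10\right)} = \frac{1}{2 \left(-7\right)} = \frac{1}{-14} = - \frac{1}{14}$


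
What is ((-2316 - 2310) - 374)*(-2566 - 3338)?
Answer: 29520000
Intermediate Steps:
((-2316 - 2310) - 374)*(-2566 - 3338) = (-4626 - 374)*(-5904) = -5000*(-5904) = 29520000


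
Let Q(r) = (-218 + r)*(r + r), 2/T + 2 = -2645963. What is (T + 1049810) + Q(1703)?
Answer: 16160813349798/2645965 ≈ 6.1077e+6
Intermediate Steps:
T = -2/2645965 (T = 2/(-2 - 2645963) = 2/(-2645965) = 2*(-1/2645965) = -2/2645965 ≈ -7.5587e-7)
Q(r) = 2*r*(-218 + r) (Q(r) = (-218 + r)*(2*r) = 2*r*(-218 + r))
(T + 1049810) + Q(1703) = (-2/2645965 + 1049810) + 2*1703*(-218 + 1703) = 2777760516648/2645965 + 2*1703*1485 = 2777760516648/2645965 + 5057910 = 16160813349798/2645965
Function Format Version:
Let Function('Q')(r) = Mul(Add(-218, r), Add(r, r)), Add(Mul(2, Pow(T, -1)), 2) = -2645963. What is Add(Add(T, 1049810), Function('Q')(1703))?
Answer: Rational(16160813349798, 2645965) ≈ 6.1077e+6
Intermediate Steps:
T = Rational(-2, 2645965) (T = Mul(2, Pow(Add(-2, -2645963), -1)) = Mul(2, Pow(-2645965, -1)) = Mul(2, Rational(-1, 2645965)) = Rational(-2, 2645965) ≈ -7.5587e-7)
Function('Q')(r) = Mul(2, r, Add(-218, r)) (Function('Q')(r) = Mul(Add(-218, r), Mul(2, r)) = Mul(2, r, Add(-218, r)))
Add(Add(T, 1049810), Function('Q')(1703)) = Add(Add(Rational(-2, 2645965), 1049810), Mul(2, 1703, Add(-218, 1703))) = Add(Rational(2777760516648, 2645965), Mul(2, 1703, 1485)) = Add(Rational(2777760516648, 2645965), 5057910) = Rational(16160813349798, 2645965)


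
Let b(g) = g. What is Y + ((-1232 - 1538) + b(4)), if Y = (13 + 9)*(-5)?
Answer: -2876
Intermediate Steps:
Y = -110 (Y = 22*(-5) = -110)
Y + ((-1232 - 1538) + b(4)) = -110 + ((-1232 - 1538) + 4) = -110 + (-2770 + 4) = -110 - 2766 = -2876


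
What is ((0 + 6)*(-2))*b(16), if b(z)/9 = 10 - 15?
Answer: 540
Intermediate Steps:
b(z) = -45 (b(z) = 9*(10 - 15) = 9*(-5) = -45)
((0 + 6)*(-2))*b(16) = ((0 + 6)*(-2))*(-45) = (6*(-2))*(-45) = -12*(-45) = 540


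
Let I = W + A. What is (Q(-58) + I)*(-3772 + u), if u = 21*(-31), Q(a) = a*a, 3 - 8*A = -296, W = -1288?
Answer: -74779661/8 ≈ -9.3475e+6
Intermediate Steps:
A = 299/8 (A = 3/8 - ⅛*(-296) = 3/8 + 37 = 299/8 ≈ 37.375)
Q(a) = a²
I = -10005/8 (I = -1288 + 299/8 = -10005/8 ≈ -1250.6)
u = -651
(Q(-58) + I)*(-3772 + u) = ((-58)² - 10005/8)*(-3772 - 651) = (3364 - 10005/8)*(-4423) = (16907/8)*(-4423) = -74779661/8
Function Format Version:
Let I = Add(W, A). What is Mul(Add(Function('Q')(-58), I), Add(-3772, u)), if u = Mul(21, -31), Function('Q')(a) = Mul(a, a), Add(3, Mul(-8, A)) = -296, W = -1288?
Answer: Rational(-74779661, 8) ≈ -9.3475e+6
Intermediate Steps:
A = Rational(299, 8) (A = Add(Rational(3, 8), Mul(Rational(-1, 8), -296)) = Add(Rational(3, 8), 37) = Rational(299, 8) ≈ 37.375)
Function('Q')(a) = Pow(a, 2)
I = Rational(-10005, 8) (I = Add(-1288, Rational(299, 8)) = Rational(-10005, 8) ≈ -1250.6)
u = -651
Mul(Add(Function('Q')(-58), I), Add(-3772, u)) = Mul(Add(Pow(-58, 2), Rational(-10005, 8)), Add(-3772, -651)) = Mul(Add(3364, Rational(-10005, 8)), -4423) = Mul(Rational(16907, 8), -4423) = Rational(-74779661, 8)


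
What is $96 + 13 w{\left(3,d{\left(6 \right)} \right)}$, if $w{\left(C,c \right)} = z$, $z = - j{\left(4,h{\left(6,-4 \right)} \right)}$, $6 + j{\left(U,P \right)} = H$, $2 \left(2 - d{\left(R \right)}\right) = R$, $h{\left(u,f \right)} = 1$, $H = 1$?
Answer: $161$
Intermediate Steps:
$d{\left(R \right)} = 2 - \frac{R}{2}$
$j{\left(U,P \right)} = -5$ ($j{\left(U,P \right)} = -6 + 1 = -5$)
$z = 5$ ($z = \left(-1\right) \left(-5\right) = 5$)
$w{\left(C,c \right)} = 5$
$96 + 13 w{\left(3,d{\left(6 \right)} \right)} = 96 + 13 \cdot 5 = 96 + 65 = 161$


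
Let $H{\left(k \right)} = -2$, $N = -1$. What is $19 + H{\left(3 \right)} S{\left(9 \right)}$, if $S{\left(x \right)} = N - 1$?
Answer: $23$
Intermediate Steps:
$S{\left(x \right)} = -2$ ($S{\left(x \right)} = -1 - 1 = -2$)
$19 + H{\left(3 \right)} S{\left(9 \right)} = 19 - -4 = 19 + 4 = 23$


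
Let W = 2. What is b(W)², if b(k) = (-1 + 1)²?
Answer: 0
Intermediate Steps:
b(k) = 0 (b(k) = 0² = 0)
b(W)² = 0² = 0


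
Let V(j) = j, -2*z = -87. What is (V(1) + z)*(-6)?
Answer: -267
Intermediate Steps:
z = 87/2 (z = -½*(-87) = 87/2 ≈ 43.500)
(V(1) + z)*(-6) = (1 + 87/2)*(-6) = (89/2)*(-6) = -267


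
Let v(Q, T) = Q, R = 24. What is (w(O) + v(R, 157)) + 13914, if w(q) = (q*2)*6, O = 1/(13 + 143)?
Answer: 181195/13 ≈ 13938.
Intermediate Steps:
O = 1/156 ≈ 0.0064103
w(q) = 12*q (w(q) = (2*q)*6 = 12*q)
(w(O) + v(R, 157)) + 13914 = (12*(1/156) + 24) + 13914 = (1/13 + 24) + 13914 = 313/13 + 13914 = 181195/13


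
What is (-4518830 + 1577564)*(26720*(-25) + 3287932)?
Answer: -7705916913912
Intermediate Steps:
(-4518830 + 1577564)*(26720*(-25) + 3287932) = -2941266*(-668000 + 3287932) = -2941266*2619932 = -7705916913912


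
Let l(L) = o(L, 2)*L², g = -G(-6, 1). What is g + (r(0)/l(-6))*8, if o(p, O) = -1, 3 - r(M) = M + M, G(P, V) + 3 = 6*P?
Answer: 115/3 ≈ 38.333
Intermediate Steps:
G(P, V) = -3 + 6*P
g = 39 (g = -(-3 + 6*(-6)) = -(-3 - 36) = -1*(-39) = 39)
r(M) = 3 - 2*M (r(M) = 3 - (M + M) = 3 - 2*M)
l(L) = -L²
g + (r(0)/l(-6))*8 = 39 + ((3 - 2*0)/((-1*(-6)²)))*8 = 39 + ((3 + 0)/((-1*36)))*8 = 39 + (3/(-36))*8 = 39 + (3*(-1/36))*8 = 39 - 1/12*8 = 39 - ⅔ = 115/3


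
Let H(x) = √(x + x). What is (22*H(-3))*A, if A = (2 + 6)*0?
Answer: 0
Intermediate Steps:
H(x) = √2*√x (H(x) = √(2*x) = √2*√x)
A = 0 (A = 8*0 = 0)
(22*H(-3))*A = (22*(√2*√(-3)))*0 = (22*(√2*(I*√3)))*0 = (22*(I*√6))*0 = (22*I*√6)*0 = 0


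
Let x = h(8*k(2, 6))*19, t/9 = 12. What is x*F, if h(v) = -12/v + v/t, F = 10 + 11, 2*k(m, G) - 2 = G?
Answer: -2261/72 ≈ -31.403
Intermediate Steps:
t = 108 (t = 9*12 = 108)
k(m, G) = 1 + G/2
F = 21
h(v) = -12/v + v/108
x = -323/216 (x = (-12*1/(8*(1 + (1/2)*6)) + (8*(1 + (1/2)*6))/108)*19 = (-12*1/(8*(1 + 3)) + (8*(1 + 3))/108)*19 = (-12/(8*4) + (8*4)/108)*19 = (-12/32 + (1/108)*32)*19 = (-12*1/32 + 8/27)*19 = (-3/8 + 8/27)*19 = -17/216*19 = -323/216 ≈ -1.4954)
x*F = -323/216*21 = -2261/72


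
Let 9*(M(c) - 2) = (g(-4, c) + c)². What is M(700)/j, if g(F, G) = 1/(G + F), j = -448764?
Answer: -237373533889/1956496156416 ≈ -0.12133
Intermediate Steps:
g(F, G) = 1/(F + G)
M(c) = 2 + (c + 1/(-4 + c))²/9 (M(c) = 2 + (1/(-4 + c) + c)²/9 = 2 + (c + 1/(-4 + c))²/9)
M(700)/j = (2 + (1 + 700² - 4*700)²/(9*(-4 + 700)²))/(-448764) = (2 + (⅑)*(1 + 490000 - 2800)²/696²)*(-1/448764) = (2 + (⅑)*(1/484416)*487201²)*(-1/448764) = (2 + (⅑)*(1/484416)*237364814401)*(-1/448764) = (2 + 237364814401/4359744)*(-1/448764) = (237373533889/4359744)*(-1/448764) = -237373533889/1956496156416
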